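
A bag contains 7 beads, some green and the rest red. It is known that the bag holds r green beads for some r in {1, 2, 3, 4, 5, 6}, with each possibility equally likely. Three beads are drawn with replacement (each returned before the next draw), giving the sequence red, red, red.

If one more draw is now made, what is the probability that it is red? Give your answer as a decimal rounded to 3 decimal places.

0.737

The likelihood of the observed sequence under each hypothesis: P(data | r = 1) = (6/7)(6/7)(6/7) = 0.62974; P(data | r = 2) = (5/7)(5/7)(5/7) = 0.36443; P(data | r = 3) = (4/7)(4/7)(4/7) = 0.18659; P(data | r = 4) = (3/7)(3/7)(3/7) = 0.078717; P(data | r = 5) = (2/7)(2/7)(2/7) = 0.023324; P(data | r = 6) = (1/7)(1/7)(1/7) = 0.0029155.
Weighting by the prior gives 1/6 · 0.62974 = 0.10496, 1/6 · 0.36443 = 0.060739, 1/6 · 0.18659 = 0.031098, 1/6 · 0.078717 = 0.01312, 1/6 · 0.023324 = 0.0038873, 1/6 · 0.0029155 = 0.00048591; these sum to 0.21429.
The posterior is then P(r = 1 | data) = 0.4898, P(r = 2 | data) = 0.28345, P(r = 3 | data) = 0.14512, P(r = 4 | data) = 0.061224, P(r = 5 | data) = 0.018141, P(r = 6 | data) = 0.0022676.
So P(red next | data) = Σ P(red next | H) P(H | data) = (6/7)(0.4898) + (5/7)(0.28345) + (4/7)(0.14512) + (3/7)(0.061224) + (2/7)(0.018141) + (1/7)(0.0022676) = 0.73696.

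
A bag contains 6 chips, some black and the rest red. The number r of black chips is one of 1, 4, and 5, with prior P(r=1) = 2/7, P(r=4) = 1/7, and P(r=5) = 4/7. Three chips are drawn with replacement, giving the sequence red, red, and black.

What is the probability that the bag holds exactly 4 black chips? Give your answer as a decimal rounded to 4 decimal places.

0.1860

Under each hypothesis, the probability of the observed sequence is: P(data | r = 1) = (5/6)(5/6)(1/6) = 25/216; P(data | r = 4) = (2/6)(2/6)(4/6) = 2/27; P(data | r = 5) = (1/6)(1/6)(5/6) = 5/216.
The prior-weighted likelihoods are 2/7 · 25/216 = 25/756, 1/7 · 2/27 = 2/189, 4/7 · 5/216 = 5/378; summing to 43/756.
Hence P(r = 4 | data) = (2/189) / (43/756) = 8/43.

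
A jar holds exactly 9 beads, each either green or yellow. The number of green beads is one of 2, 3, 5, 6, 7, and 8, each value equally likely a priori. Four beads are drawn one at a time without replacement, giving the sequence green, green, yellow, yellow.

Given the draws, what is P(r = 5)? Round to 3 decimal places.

For each hypothesis, P(data | H) works out to: P(data | r = 2) = (2/9)(1/8)(7/7)(6/6) = 1/36; P(data | r = 3) = (3/9)(2/8)(6/7)(5/6) = 5/84; P(data | r = 5) = (5/9)(4/8)(4/7)(3/6) = 5/63; P(data | r = 6) = (6/9)(5/8)(3/7)(2/6) = 5/84; P(data | r = 7) = (7/9)(6/8)(2/7)(1/6) = 1/36; P(data | r = 8) = (8/9)(7/8)(1/7)(0/6) = 0.
The prior-weighted likelihoods are 1/6 · 1/36 = 1/216, 1/6 · 5/84 = 5/504, 1/6 · 5/63 = 5/378, 1/6 · 5/84 = 5/504, 1/6 · 1/36 = 1/216, 1/6 · 0 = 0; summing to 8/189.
By Bayes' rule, P(r = 5 | data) = (5/378) / (8/189) = 5/16.

0.313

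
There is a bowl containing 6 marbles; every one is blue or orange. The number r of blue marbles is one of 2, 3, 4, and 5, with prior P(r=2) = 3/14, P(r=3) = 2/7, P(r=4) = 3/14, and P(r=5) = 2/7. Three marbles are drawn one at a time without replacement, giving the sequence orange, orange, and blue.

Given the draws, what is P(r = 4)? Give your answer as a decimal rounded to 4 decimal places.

0.1429

The likelihood of the observed sequence under each hypothesis: P(data | r = 2) = (4/6)(3/5)(2/4) = 1/5; P(data | r = 3) = (3/6)(2/5)(3/4) = 3/20; P(data | r = 4) = (2/6)(1/5)(4/4) = 1/15; P(data | r = 5) = (1/6)(0/5) = 0.
Multiplying each by its prior: 3/14 · 1/5 = 3/70, 2/7 · 3/20 = 3/70, 3/14 · 1/15 = 1/70, 2/7 · 0 = 0; these sum to 1/10.
By Bayes' rule, P(r = 4 | data) = (1/70) / (1/10) = 1/7.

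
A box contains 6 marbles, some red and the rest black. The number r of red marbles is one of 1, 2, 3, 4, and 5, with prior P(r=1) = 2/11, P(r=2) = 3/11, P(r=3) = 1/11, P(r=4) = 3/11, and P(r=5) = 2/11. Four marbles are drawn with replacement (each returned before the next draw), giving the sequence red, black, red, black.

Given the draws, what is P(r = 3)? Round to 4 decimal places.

Compute the likelihood of the observed sequence for each case: P(data | r = 1) = (1/6)(5/6)(1/6)(5/6) = 0.01929; P(data | r = 2) = (2/6)(4/6)(2/6)(4/6) = 0.049383; P(data | r = 3) = (3/6)(3/6)(3/6)(3/6) = 0.0625; P(data | r = 4) = (4/6)(2/6)(4/6)(2/6) = 0.049383; P(data | r = 5) = (5/6)(1/6)(5/6)(1/6) = 0.01929.
Multiplying each by its prior: 2/11 · 0.01929 = 0.0035073, 3/11 · 0.049383 = 0.013468, 1/11 · 0.0625 = 0.0056818, 3/11 · 0.049383 = 0.013468, 2/11 · 0.01929 = 0.0035073; with total 0.039632.
So P(r = 3 | data) = (0.0056818) / (0.039632) = 0.14336.

0.1434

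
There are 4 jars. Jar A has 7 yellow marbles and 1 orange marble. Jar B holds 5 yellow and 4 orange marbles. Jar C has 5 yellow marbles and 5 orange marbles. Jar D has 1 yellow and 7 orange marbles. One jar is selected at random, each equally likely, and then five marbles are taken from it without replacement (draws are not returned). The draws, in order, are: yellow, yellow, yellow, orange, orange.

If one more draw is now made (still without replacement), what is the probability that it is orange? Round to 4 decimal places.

Under each hypothesis, the probability of the observed sequence is: P(data | jar A) = (7/8)(6/7)(5/6)(1/5)(0/4) = 0; P(data | jar B) = (5/9)(4/8)(3/7)(4/6)(3/5) = 1/21; P(data | jar C) = (5/10)(4/9)(3/8)(5/7)(4/6) = 5/126; P(data | jar D) = (1/8)(0/7) = 0.
Weighting by the prior gives 1/4 · 0 = 0, 1/4 · 1/21 = 1/84, 1/4 · 5/126 = 5/504, 1/4 · 0 = 0; with total 11/504.
Normalising, the posterior is P(jar A | data) = 0, P(jar B | data) = 6/11, P(jar C | data) = 5/11, P(jar D | data) = 0.
So P(orange next | data) = Σ P(orange next | H) P(H | data) = (1/2)(6/11) + (3/5)(5/11) = 6/11.

0.5455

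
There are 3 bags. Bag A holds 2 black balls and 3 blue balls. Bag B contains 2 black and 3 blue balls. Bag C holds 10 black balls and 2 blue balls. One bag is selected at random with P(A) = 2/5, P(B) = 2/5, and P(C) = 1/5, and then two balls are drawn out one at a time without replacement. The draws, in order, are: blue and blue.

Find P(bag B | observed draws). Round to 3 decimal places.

Under each hypothesis, the probability of the observed sequence is: P(data | bag A) = (3/5)(2/4) = 0.3; P(data | bag B) = (3/5)(2/4) = 0.3; P(data | bag C) = (2/12)(1/11) = 0.015152.
Multiplying each by its prior: 2/5 · 0.3 = 0.12, 2/5 · 0.3 = 0.12, 1/5 · 0.015152 = 0.0030303; with total 0.24303.
Therefore the posterior P(bag B | data) = (0.12) / (0.24303) = 0.49377.

0.494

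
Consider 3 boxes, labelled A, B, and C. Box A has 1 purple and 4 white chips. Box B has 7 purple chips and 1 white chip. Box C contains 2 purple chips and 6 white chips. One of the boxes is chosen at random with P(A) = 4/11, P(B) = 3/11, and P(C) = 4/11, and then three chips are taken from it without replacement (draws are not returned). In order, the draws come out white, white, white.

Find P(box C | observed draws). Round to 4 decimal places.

Compute the likelihood of the observed sequence for each case: P(data | box A) = (4/5)(3/4)(2/3) = 2/5; P(data | box B) = (1/8)(0/7) = 0; P(data | box C) = (6/8)(5/7)(4/6) = 5/14.
Multiplying each by its prior: 4/11 · 2/5 = 8/55, 3/11 · 0 = 0, 4/11 · 5/14 = 10/77; with total 106/385.
So P(box C | data) = (10/77) / (106/385) = 25/53.

0.4717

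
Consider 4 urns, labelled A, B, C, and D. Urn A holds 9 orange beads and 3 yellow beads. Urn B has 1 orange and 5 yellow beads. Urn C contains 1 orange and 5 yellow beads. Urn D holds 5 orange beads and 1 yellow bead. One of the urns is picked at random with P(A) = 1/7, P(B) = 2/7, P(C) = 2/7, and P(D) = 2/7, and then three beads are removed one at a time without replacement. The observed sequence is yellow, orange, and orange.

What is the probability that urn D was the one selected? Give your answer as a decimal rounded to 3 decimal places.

For each hypothesis, P(data | H) works out to: P(data | urn A) = (3/12)(9/11)(8/10) = 0.16364; P(data | urn B) = (5/6)(1/5)(0/4) = 0; P(data | urn C) = (5/6)(1/5)(0/4) = 0; P(data | urn D) = (1/6)(5/5)(4/4) = 0.16667.
Weighting by the prior gives 1/7 · 0.16364 = 0.023377, 2/7 · 0 = 0, 2/7 · 0 = 0, 2/7 · 0.16667 = 0.047619; summing to 0.070996.
By Bayes' rule, P(urn D | data) = (0.047619) / (0.070996) = 0.67073.

0.671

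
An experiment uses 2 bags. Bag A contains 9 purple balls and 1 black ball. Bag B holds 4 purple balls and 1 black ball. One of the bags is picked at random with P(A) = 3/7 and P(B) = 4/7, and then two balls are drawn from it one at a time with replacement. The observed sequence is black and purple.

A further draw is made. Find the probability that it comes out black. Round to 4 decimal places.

Compute the likelihood of the observed sequence for each case: P(data | bag A) = (1/10)(9/10) = 9/100; P(data | bag B) = (1/5)(4/5) = 4/25.
Multiplying each by its prior: 3/7 · 9/100 = 27/700, 4/7 · 4/25 = 16/175; summing to 13/100.
Normalising, the posterior is P(bag A | data) = 27/91, P(bag B | data) = 64/91.
The predictive probability is P(black next | data) = (1/10)(27/91) + (1/5)(64/91) = 31/182.

0.1703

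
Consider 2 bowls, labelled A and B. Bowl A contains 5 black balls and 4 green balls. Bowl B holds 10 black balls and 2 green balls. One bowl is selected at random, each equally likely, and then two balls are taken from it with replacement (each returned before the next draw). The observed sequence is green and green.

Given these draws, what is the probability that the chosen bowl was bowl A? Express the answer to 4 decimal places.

0.8767

The likelihood of the observed sequence under each hypothesis: P(data | bowl A) = (4/9)(4/9) = 16/81; P(data | bowl B) = (2/12)(2/12) = 1/36.
Multiplying each by its prior: 1/2 · 16/81 = 8/81, 1/2 · 1/36 = 1/72; with total 73/648.
By Bayes' rule, P(bowl A | data) = (8/81) / (73/648) = 64/73.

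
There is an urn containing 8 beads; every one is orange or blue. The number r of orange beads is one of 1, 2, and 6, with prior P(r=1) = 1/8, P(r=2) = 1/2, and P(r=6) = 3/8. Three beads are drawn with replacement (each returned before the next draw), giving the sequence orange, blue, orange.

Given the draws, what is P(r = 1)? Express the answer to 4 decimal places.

For each hypothesis, P(data | H) works out to: P(data | r = 1) = (1/8)(7/8)(1/8) = 0.013672; P(data | r = 2) = (2/8)(6/8)(2/8) = 0.046875; P(data | r = 6) = (6/8)(2/8)(6/8) = 0.14062.
Multiplying each by its prior: 1/8 · 0.013672 = 0.001709, 1/2 · 0.046875 = 0.023438, 3/8 · 0.14062 = 0.052734; these sum to 0.077881.
Therefore the posterior P(r = 1 | data) = (0.001709) / (0.077881) = 0.021944.

0.0219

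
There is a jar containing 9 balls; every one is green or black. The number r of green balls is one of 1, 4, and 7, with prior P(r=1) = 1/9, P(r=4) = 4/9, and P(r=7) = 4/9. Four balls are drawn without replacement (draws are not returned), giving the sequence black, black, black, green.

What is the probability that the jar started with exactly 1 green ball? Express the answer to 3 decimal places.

0.259

For each hypothesis, P(data | H) works out to: P(data | r = 1) = (8/9)(7/8)(6/7)(1/6) = 1/9; P(data | r = 4) = (5/9)(4/8)(3/7)(4/6) = 5/63; P(data | r = 7) = (2/9)(1/8)(0/7) = 0.
The prior-weighted likelihoods are 1/9 · 1/9 = 1/81, 4/9 · 5/63 = 20/567, 4/9 · 0 = 0; with total 1/21.
Hence P(r = 1 | data) = (1/81) / (1/21) = 7/27.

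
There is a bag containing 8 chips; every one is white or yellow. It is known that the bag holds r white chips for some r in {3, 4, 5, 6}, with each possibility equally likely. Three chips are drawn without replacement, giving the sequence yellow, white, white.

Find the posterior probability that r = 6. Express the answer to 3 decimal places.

0.303

The likelihood of the observed sequence under each hypothesis: P(data | r = 3) = (5/8)(3/7)(2/6) = 5/56; P(data | r = 4) = (4/8)(4/7)(3/6) = 1/7; P(data | r = 5) = (3/8)(5/7)(4/6) = 5/28; P(data | r = 6) = (2/8)(6/7)(5/6) = 5/28.
Multiplying each by its prior: 1/4 · 5/56 = 5/224, 1/4 · 1/7 = 1/28, 1/4 · 5/28 = 5/112, 1/4 · 5/28 = 5/112; summing to 33/224.
Hence P(r = 6 | data) = (5/112) / (33/224) = 10/33.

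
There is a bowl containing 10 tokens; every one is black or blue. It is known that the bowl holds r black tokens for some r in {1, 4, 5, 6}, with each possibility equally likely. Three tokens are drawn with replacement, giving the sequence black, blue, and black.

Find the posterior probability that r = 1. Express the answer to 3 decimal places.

The likelihood of the observed sequence under each hypothesis: P(data | r = 1) = (1/10)(9/10)(1/10) = 0.009; P(data | r = 4) = (4/10)(6/10)(4/10) = 0.096; P(data | r = 5) = (5/10)(5/10)(5/10) = 0.125; P(data | r = 6) = (6/10)(4/10)(6/10) = 0.144.
The prior-weighted likelihoods are 1/4 · 0.009 = 0.00225, 1/4 · 0.096 = 0.024, 1/4 · 0.125 = 0.03125, 1/4 · 0.144 = 0.036; summing to 0.0935.
By Bayes' rule, P(r = 1 | data) = (0.00225) / (0.0935) = 0.024064.

0.024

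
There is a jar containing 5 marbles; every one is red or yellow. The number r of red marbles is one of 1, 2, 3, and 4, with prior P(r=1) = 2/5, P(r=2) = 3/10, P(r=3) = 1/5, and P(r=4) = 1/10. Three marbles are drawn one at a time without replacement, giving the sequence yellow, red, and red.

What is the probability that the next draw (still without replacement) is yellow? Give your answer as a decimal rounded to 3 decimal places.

The likelihood of the observed sequence under each hypothesis: P(data | r = 1) = (4/5)(1/4)(0/3) = 0; P(data | r = 2) = (3/5)(2/4)(1/3) = 1/10; P(data | r = 3) = (2/5)(3/4)(2/3) = 1/5; P(data | r = 4) = (1/5)(4/4)(3/3) = 1/5.
Multiplying each by its prior: 2/5 · 0 = 0, 3/10 · 1/10 = 3/100, 1/5 · 1/5 = 1/25, 1/10 · 1/5 = 1/50; summing to 9/100.
Normalising, the posterior is P(r = 1 | data) = 0, P(r = 2 | data) = 1/3, P(r = 3 | data) = 4/9, P(r = 4 | data) = 2/9.
So P(yellow next | data) = Σ P(yellow next | H) P(H | data) = (1)(1/3) + (1/2)(4/9) + (0)(2/9) = 5/9.

0.556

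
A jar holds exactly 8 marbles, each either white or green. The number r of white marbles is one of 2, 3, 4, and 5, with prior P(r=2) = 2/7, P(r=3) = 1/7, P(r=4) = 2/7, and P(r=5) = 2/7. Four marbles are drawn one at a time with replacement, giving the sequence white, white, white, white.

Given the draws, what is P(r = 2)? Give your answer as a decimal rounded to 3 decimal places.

0.017

Under each hypothesis, the probability of the observed sequence is: P(data | r = 2) = (2/8)(2/8)(2/8)(2/8) = 0.0039062; P(data | r = 3) = (3/8)(3/8)(3/8)(3/8) = 0.019775; P(data | r = 4) = (4/8)(4/8)(4/8)(4/8) = 0.0625; P(data | r = 5) = (5/8)(5/8)(5/8)(5/8) = 0.15259.
Weighting by the prior gives 2/7 · 0.0039062 = 0.0011161, 1/7 · 0.019775 = 0.0028251, 2/7 · 0.0625 = 0.017857, 2/7 · 0.15259 = 0.043597; with total 0.065395.
Therefore the posterior P(r = 2 | data) = (0.0011161) / (0.065395) = 0.017067.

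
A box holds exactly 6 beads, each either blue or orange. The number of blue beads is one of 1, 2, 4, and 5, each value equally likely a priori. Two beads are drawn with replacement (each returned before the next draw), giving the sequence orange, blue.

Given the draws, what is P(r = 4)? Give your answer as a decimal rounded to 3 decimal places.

For each hypothesis, P(data | H) works out to: P(data | r = 1) = (5/6)(1/6) = 5/36; P(data | r = 2) = (4/6)(2/6) = 2/9; P(data | r = 4) = (2/6)(4/6) = 2/9; P(data | r = 5) = (1/6)(5/6) = 5/36.
Multiplying each by its prior: 1/4 · 5/36 = 5/144, 1/4 · 2/9 = 1/18, 1/4 · 2/9 = 1/18, 1/4 · 5/36 = 5/144; with total 13/72.
So P(r = 4 | data) = (1/18) / (13/72) = 4/13.

0.308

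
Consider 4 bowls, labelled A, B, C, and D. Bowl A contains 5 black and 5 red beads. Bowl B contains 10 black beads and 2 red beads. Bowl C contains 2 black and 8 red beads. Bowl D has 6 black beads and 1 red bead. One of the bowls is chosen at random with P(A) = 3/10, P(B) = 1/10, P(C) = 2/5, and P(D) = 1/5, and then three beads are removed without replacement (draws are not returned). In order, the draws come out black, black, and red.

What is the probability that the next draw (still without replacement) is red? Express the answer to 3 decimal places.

Under each hypothesis, the probability of the observed sequence is: P(data | bowl A) = (5/10)(4/9)(5/8) = 0.13889; P(data | bowl B) = (10/12)(9/11)(2/10) = 0.13636; P(data | bowl C) = (2/10)(1/9)(8/8) = 0.022222; P(data | bowl D) = (6/7)(5/6)(1/5) = 0.14286.
Multiplying each by its prior: 3/10 · 0.13889 = 0.041667, 1/10 · 0.13636 = 0.013636, 2/5 · 0.022222 = 0.0088889, 1/5 · 0.14286 = 0.028571; summing to 0.092763.
Dividing through by the total gives posterior P(bowl A | data) = 0.44917, P(bowl B | data) = 0.147, P(bowl C | data) = 0.095823, P(bowl D | data) = 0.308.
Averaging over the posterior, P(red next | data) = (4/7)(0.44917) + (1/9)(0.147) + (1)(0.095823) + (0)(0.308) = 0.36883.

0.369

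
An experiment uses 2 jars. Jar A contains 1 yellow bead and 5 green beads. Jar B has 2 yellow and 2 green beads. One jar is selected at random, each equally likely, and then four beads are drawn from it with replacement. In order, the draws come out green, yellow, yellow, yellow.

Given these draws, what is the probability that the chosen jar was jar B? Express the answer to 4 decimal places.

0.9419

Compute the likelihood of the observed sequence for each case: P(data | jar A) = (5/6)(1/6)(1/6)(1/6) = 0.003858; P(data | jar B) = (2/4)(2/4)(2/4)(2/4) = 0.0625.
Multiplying each by its prior: 1/2 · 0.003858 = 0.001929, 1/2 · 0.0625 = 0.03125; summing to 0.033179.
So P(jar B | data) = (0.03125) / (0.033179) = 0.94186.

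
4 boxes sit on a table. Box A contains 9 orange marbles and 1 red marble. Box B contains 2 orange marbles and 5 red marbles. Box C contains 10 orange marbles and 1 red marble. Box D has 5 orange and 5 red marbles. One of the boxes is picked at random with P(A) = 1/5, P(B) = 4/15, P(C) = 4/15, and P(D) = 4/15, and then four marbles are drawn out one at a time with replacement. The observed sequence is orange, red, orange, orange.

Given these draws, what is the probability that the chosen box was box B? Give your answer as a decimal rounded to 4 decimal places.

0.0824

For each hypothesis, P(data | H) works out to: P(data | box A) = (9/10)(1/10)(9/10)(9/10) = 0.0729; P(data | box B) = (2/7)(5/7)(2/7)(2/7) = 0.01666; P(data | box C) = (10/11)(1/11)(10/11)(10/11) = 0.068301; P(data | box D) = (5/10)(5/10)(5/10)(5/10) = 0.0625.
Multiplying each by its prior: 1/5 · 0.0729 = 0.01458, 4/15 · 0.01666 = 0.0044426, 4/15 · 0.068301 = 0.018214, 4/15 · 0.0625 = 0.016667; these sum to 0.053903.
Hence P(box B | data) = (0.0044426) / (0.053903) = 0.082418.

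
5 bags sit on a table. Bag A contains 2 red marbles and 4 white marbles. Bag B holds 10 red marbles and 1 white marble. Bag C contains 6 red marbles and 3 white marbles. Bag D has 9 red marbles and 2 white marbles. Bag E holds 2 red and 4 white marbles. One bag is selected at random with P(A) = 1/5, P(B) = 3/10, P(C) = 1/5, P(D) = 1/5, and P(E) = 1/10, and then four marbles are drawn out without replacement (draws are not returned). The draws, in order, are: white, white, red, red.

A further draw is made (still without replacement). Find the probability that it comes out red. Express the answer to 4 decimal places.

0.3703

The likelihood of the observed sequence under each hypothesis: P(data | bag A) = (4/6)(3/5)(2/4)(1/3) = 0.066667; P(data | bag B) = (1/11)(0/10) = 0; P(data | bag C) = (3/9)(2/8)(6/7)(5/6) = 0.059524; P(data | bag D) = (2/11)(1/10)(9/9)(8/8) = 0.018182; P(data | bag E) = (4/6)(3/5)(2/4)(1/3) = 0.066667.
Multiplying each by its prior: 1/5 · 0.066667 = 0.013333, 3/10 · 0 = 0, 1/5 · 0.059524 = 0.011905, 1/5 · 0.018182 = 0.0036364, 1/10 · 0.066667 = 0.0066667; summing to 0.035541.
Normalising, the posterior is P(bag A | data) = 0.37515, P(bag B | data) = 0, P(bag C | data) = 0.33496, P(bag D | data) = 0.10231, P(bag E | data) = 0.18758.
The predictive probability is P(red next | data) = (0)(0.37515) + (4/5)(0.33496) + (1)(0.10231) + (0)(0.18758) = 0.37028.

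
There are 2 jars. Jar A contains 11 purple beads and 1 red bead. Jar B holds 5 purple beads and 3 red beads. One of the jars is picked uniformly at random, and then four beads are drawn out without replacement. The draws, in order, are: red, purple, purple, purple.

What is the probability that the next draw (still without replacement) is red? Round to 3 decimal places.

For each hypothesis, P(data | H) works out to: P(data | jar A) = (1/12)(11/11)(10/10)(9/9) = 1/12; P(data | jar B) = (3/8)(5/7)(4/6)(3/5) = 3/28.
Multiplying each by its prior: 1/2 · 1/12 = 1/24, 1/2 · 3/28 = 3/56; with total 2/21.
Normalising, the posterior is P(jar A | data) = 7/16, P(jar B | data) = 9/16.
The predictive probability is P(red next | data) = (0)(7/16) + (1/2)(9/16) = 9/32.

0.281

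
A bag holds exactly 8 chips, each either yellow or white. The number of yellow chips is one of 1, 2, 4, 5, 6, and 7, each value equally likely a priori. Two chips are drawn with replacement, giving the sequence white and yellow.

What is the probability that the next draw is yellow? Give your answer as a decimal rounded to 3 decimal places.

Under each hypothesis, the probability of the observed sequence is: P(data | r = 1) = (7/8)(1/8) = 7/64; P(data | r = 2) = (6/8)(2/8) = 3/16; P(data | r = 4) = (4/8)(4/8) = 1/4; P(data | r = 5) = (3/8)(5/8) = 15/64; P(data | r = 6) = (2/8)(6/8) = 3/16; P(data | r = 7) = (1/8)(7/8) = 7/64.
Multiplying each by its prior: 1/6 · 7/64 = 7/384, 1/6 · 3/16 = 1/32, 1/6 · 1/4 = 1/24, 1/6 · 15/64 = 5/128, 1/6 · 3/16 = 1/32, 1/6 · 7/64 = 7/384; summing to 23/128.
Normalising, the posterior is P(r = 1 | data) = 7/69, P(r = 2 | data) = 4/23, P(r = 4 | data) = 16/69, P(r = 5 | data) = 5/23, P(r = 6 | data) = 4/23, P(r = 7 | data) = 7/69.
So P(yellow next | data) = Σ P(yellow next | H) P(H | data) = (1/8)(7/69) + (1/4)(4/23) + (1/2)(16/69) + (5/8)(5/23) + (3/4)(4/23) + (7/8)(7/69) = 97/184.

0.527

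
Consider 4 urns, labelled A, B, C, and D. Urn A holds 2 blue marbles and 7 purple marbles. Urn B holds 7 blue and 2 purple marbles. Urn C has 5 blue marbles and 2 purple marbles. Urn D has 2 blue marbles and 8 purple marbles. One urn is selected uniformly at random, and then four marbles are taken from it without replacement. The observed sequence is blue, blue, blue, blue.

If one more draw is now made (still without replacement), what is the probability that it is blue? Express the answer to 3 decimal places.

Compute the likelihood of the observed sequence for each case: P(data | urn A) = (2/9)(1/8)(0/7) = 0; P(data | urn B) = (7/9)(6/8)(5/7)(4/6) = 5/18; P(data | urn C) = (5/7)(4/6)(3/5)(2/4) = 1/7; P(data | urn D) = (2/10)(1/9)(0/8) = 0.
Multiplying each by its prior: 1/4 · 0 = 0, 1/4 · 5/18 = 5/72, 1/4 · 1/7 = 1/28, 1/4 · 0 = 0; with total 53/504.
Normalising, the posterior is P(urn A | data) = 0, P(urn B | data) = 35/53, P(urn C | data) = 18/53, P(urn D | data) = 0.
Averaging over the posterior, P(blue next | data) = (3/5)(35/53) + (1/3)(18/53) = 27/53.

0.509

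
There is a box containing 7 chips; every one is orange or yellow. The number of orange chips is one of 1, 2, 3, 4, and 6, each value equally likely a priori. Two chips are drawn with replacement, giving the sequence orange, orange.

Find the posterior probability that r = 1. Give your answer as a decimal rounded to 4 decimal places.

0.0152

For each hypothesis, P(data | H) works out to: P(data | r = 1) = (1/7)(1/7) = 1/49; P(data | r = 2) = (2/7)(2/7) = 4/49; P(data | r = 3) = (3/7)(3/7) = 9/49; P(data | r = 4) = (4/7)(4/7) = 16/49; P(data | r = 6) = (6/7)(6/7) = 36/49.
The prior-weighted likelihoods are 1/5 · 1/49 = 1/245, 1/5 · 4/49 = 4/245, 1/5 · 9/49 = 9/245, 1/5 · 16/49 = 16/245, 1/5 · 36/49 = 36/245; summing to 66/245.
So P(r = 1 | data) = (1/245) / (66/245) = 1/66.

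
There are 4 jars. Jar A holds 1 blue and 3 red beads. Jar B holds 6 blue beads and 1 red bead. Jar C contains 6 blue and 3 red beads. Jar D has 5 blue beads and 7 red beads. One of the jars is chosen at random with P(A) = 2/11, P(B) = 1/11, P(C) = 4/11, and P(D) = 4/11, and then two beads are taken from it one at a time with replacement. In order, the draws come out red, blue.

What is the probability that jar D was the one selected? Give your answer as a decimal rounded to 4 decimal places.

0.4122

For each hypothesis, P(data | H) works out to: P(data | jar A) = (3/4)(1/4) = 0.1875; P(data | jar B) = (1/7)(6/7) = 0.12245; P(data | jar C) = (3/9)(6/9) = 0.22222; P(data | jar D) = (7/12)(5/12) = 0.24306.
Weighting by the prior gives 2/11 · 0.1875 = 0.034091, 1/11 · 0.12245 = 0.011132, 4/11 · 0.22222 = 0.080808, 4/11 · 0.24306 = 0.088384; these sum to 0.21441.
Hence P(jar D | data) = (0.088384) / (0.21441) = 0.41221.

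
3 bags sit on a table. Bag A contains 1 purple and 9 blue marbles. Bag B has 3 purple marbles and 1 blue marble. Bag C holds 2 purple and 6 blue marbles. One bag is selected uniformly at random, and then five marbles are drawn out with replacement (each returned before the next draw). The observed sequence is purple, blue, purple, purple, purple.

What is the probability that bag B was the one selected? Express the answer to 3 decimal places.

0.963

For each hypothesis, P(data | H) works out to: P(data | bag A) = (1/10)(9/10)(1/10)(1/10)(1/10) = 9e-05; P(data | bag B) = (3/4)(1/4)(3/4)(3/4)(3/4) = 0.079102; P(data | bag C) = (2/8)(6/8)(2/8)(2/8)(2/8) = 0.0029297.
The prior-weighted likelihoods are 1/3 · 9e-05 = 3e-05, 1/3 · 0.079102 = 0.026367, 1/3 · 0.0029297 = 0.00097656; these sum to 0.027374.
So P(bag B | data) = (0.026367) / (0.027374) = 0.96323.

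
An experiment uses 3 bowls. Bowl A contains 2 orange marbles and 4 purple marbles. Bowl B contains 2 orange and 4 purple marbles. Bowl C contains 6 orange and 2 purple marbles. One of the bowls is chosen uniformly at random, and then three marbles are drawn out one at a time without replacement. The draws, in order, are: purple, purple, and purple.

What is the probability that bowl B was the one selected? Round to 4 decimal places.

Under each hypothesis, the probability of the observed sequence is: P(data | bowl A) = (4/6)(3/5)(2/4) = 1/5; P(data | bowl B) = (4/6)(3/5)(2/4) = 1/5; P(data | bowl C) = (2/8)(1/7)(0/6) = 0.
The prior-weighted likelihoods are 1/3 · 1/5 = 1/15, 1/3 · 1/5 = 1/15, 1/3 · 0 = 0; summing to 2/15.
So P(bowl B | data) = (1/15) / (2/15) = 1/2.

0.5000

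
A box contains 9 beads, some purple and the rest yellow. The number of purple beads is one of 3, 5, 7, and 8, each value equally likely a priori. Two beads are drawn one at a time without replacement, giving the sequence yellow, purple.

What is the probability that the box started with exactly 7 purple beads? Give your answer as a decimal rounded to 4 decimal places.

Compute the likelihood of the observed sequence for each case: P(data | r = 3) = (6/9)(3/8) = 1/4; P(data | r = 5) = (4/9)(5/8) = 5/18; P(data | r = 7) = (2/9)(7/8) = 7/36; P(data | r = 8) = (1/9)(8/8) = 1/9.
Multiplying each by its prior: 1/4 · 1/4 = 1/16, 1/4 · 5/18 = 5/72, 1/4 · 7/36 = 7/144, 1/4 · 1/9 = 1/36; these sum to 5/24.
Therefore the posterior P(r = 7 | data) = (7/144) / (5/24) = 7/30.

0.2333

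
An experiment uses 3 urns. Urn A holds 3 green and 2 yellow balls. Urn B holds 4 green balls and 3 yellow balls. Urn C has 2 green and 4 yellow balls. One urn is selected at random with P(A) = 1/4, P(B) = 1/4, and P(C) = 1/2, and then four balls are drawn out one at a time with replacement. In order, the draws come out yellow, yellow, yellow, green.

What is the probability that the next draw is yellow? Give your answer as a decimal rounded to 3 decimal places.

For each hypothesis, P(data | H) works out to: P(data | urn A) = (2/5)(2/5)(2/5)(3/5) = 0.0384; P(data | urn B) = (3/7)(3/7)(3/7)(4/7) = 0.044981; P(data | urn C) = (4/6)(4/6)(4/6)(2/6) = 0.098765.
Multiplying each by its prior: 1/4 · 0.0384 = 0.0096, 1/4 · 0.044981 = 0.011245, 1/2 · 0.098765 = 0.049383; summing to 0.070228.
Normalising, the posterior is P(urn A | data) = 0.1367, P(urn B | data) = 0.16013, P(urn C | data) = 0.70318.
The predictive probability is P(yellow next | data) = (2/5)(0.1367) + (3/7)(0.16013) + (2/3)(0.70318) = 0.59209.

0.592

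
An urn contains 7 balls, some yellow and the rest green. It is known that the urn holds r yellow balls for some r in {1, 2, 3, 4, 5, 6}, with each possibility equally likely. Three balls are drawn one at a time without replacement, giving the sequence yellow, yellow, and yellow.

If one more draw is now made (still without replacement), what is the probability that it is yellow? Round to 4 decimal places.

0.6000

Compute the likelihood of the observed sequence for each case: P(data | r = 1) = (1/7)(0/6) = 0; P(data | r = 2) = (2/7)(1/6)(0/5) = 0; P(data | r = 3) = (3/7)(2/6)(1/5) = 1/35; P(data | r = 4) = (4/7)(3/6)(2/5) = 4/35; P(data | r = 5) = (5/7)(4/6)(3/5) = 2/7; P(data | r = 6) = (6/7)(5/6)(4/5) = 4/7.
The prior-weighted likelihoods are 1/6 · 0 = 0, 1/6 · 0 = 0, 1/6 · 1/35 = 1/210, 1/6 · 4/35 = 2/105, 1/6 · 2/7 = 1/21, 1/6 · 4/7 = 2/21; with total 1/6.
Dividing through by the total gives posterior P(r = 1 | data) = 0, P(r = 2 | data) = 0, P(r = 3 | data) = 1/35, P(r = 4 | data) = 4/35, P(r = 5 | data) = 2/7, P(r = 6 | data) = 4/7.
The predictive probability is P(yellow next | data) = (0)(1/35) + (1/4)(4/35) + (1/2)(2/7) + (3/4)(4/7) = 3/5.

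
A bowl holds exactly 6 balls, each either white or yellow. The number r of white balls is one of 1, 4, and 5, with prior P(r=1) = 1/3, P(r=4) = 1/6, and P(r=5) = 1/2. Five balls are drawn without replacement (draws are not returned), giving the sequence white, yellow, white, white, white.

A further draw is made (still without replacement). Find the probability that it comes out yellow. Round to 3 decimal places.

For each hypothesis, P(data | H) works out to: P(data | r = 1) = (1/6)(5/5)(0/4) = 0; P(data | r = 4) = (4/6)(2/5)(3/4)(2/3)(1/2) = 1/15; P(data | r = 5) = (5/6)(1/5)(4/4)(3/3)(2/2) = 1/6.
The prior-weighted likelihoods are 1/3 · 0 = 0, 1/6 · 1/15 = 1/90, 1/2 · 1/6 = 1/12; summing to 17/180.
Normalising, the posterior is P(r = 1 | data) = 0, P(r = 4 | data) = 2/17, P(r = 5 | data) = 15/17.
The predictive probability is P(yellow next | data) = (1)(2/17) + (0)(15/17) = 2/17.

0.118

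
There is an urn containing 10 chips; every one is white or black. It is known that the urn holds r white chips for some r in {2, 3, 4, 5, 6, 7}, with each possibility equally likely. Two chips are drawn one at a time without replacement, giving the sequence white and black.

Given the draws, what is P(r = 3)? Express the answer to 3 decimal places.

The likelihood of the observed sequence under each hypothesis: P(data | r = 2) = (2/10)(8/9) = 8/45; P(data | r = 3) = (3/10)(7/9) = 7/30; P(data | r = 4) = (4/10)(6/9) = 4/15; P(data | r = 5) = (5/10)(5/9) = 5/18; P(data | r = 6) = (6/10)(4/9) = 4/15; P(data | r = 7) = (7/10)(3/9) = 7/30.
Multiplying each by its prior: 1/6 · 8/45 = 4/135, 1/6 · 7/30 = 7/180, 1/6 · 4/15 = 2/45, 1/6 · 5/18 = 5/108, 1/6 · 4/15 = 2/45, 1/6 · 7/30 = 7/180; these sum to 131/540.
Hence P(r = 3 | data) = (7/180) / (131/540) = 21/131.

0.160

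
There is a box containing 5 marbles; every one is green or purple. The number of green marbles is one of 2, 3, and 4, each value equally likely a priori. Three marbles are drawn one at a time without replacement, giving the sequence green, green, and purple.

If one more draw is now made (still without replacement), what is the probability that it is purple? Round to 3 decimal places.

The likelihood of the observed sequence under each hypothesis: P(data | r = 2) = (2/5)(1/4)(3/3) = 1/10; P(data | r = 3) = (3/5)(2/4)(2/3) = 1/5; P(data | r = 4) = (4/5)(3/4)(1/3) = 1/5.
Weighting by the prior gives 1/3 · 1/10 = 1/30, 1/3 · 1/5 = 1/15, 1/3 · 1/5 = 1/15; with total 1/6.
The posterior is then P(r = 2 | data) = 1/5, P(r = 3 | data) = 2/5, P(r = 4 | data) = 2/5.
So P(purple next | data) = Σ P(purple next | H) P(H | data) = (1)(1/5) + (1/2)(2/5) + (0)(2/5) = 2/5.

0.400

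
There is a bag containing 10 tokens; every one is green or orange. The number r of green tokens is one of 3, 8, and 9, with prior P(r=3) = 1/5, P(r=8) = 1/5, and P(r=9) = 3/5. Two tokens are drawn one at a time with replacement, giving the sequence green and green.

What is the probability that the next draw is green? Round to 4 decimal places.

0.8627

Compute the likelihood of the observed sequence for each case: P(data | r = 3) = (3/10)(3/10) = 9/100; P(data | r = 8) = (8/10)(8/10) = 16/25; P(data | r = 9) = (9/10)(9/10) = 81/100.
The prior-weighted likelihoods are 1/5 · 9/100 = 9/500, 1/5 · 16/25 = 16/125, 3/5 · 81/100 = 243/500; these sum to 79/125.
The posterior is then P(r = 3 | data) = 0.028481, P(r = 8 | data) = 0.20253, P(r = 9 | data) = 0.76899.
Averaging over the posterior, P(green next | data) = (3/10)(0.028481) + (4/5)(0.20253) + (9/10)(0.76899) = 0.86266.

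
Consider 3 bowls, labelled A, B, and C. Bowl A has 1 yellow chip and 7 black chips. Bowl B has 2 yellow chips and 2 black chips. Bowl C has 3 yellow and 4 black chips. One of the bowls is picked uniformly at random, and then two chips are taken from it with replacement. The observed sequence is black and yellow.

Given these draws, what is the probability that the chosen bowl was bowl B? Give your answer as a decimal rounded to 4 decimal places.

The likelihood of the observed sequence under each hypothesis: P(data | bowl A) = (7/8)(1/8) = 0.10938; P(data | bowl B) = (2/4)(2/4) = 0.25; P(data | bowl C) = (4/7)(3/7) = 0.2449.
Multiplying each by its prior: 1/3 · 0.10938 = 0.036458, 1/3 · 0.25 = 0.083333, 1/3 · 0.2449 = 0.081633; with total 0.20142.
Therefore the posterior P(bowl B | data) = (0.083333) / (0.20142) = 0.41372.

0.4137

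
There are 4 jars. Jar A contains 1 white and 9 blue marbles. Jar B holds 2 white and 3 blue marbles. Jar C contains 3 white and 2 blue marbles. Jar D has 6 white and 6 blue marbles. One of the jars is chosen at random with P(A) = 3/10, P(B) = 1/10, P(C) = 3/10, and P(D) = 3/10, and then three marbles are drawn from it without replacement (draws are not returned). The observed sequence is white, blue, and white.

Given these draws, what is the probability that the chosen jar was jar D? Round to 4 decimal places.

For each hypothesis, P(data | H) works out to: P(data | jar A) = (1/10)(9/9)(0/8) = 0; P(data | jar B) = (2/5)(3/4)(1/3) = 1/10; P(data | jar C) = (3/5)(2/4)(2/3) = 1/5; P(data | jar D) = (6/12)(6/11)(5/10) = 3/22.
Multiplying each by its prior: 3/10 · 0 = 0, 1/10 · 1/10 = 1/100, 3/10 · 1/5 = 3/50, 3/10 · 3/22 = 9/220; with total 61/550.
Therefore the posterior P(jar D | data) = (9/220) / (61/550) = 45/122.

0.3689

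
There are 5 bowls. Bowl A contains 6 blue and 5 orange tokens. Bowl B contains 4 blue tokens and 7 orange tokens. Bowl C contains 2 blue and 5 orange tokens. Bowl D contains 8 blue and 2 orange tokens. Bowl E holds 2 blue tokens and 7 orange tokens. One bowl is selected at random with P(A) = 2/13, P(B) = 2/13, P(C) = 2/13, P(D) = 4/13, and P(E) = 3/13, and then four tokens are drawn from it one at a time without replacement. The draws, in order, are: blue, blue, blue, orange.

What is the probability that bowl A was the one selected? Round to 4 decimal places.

Compute the likelihood of the observed sequence for each case: P(data | bowl A) = (6/11)(5/10)(4/9)(5/8) = 0.075758; P(data | bowl B) = (4/11)(3/10)(2/9)(7/8) = 0.021212; P(data | bowl C) = (2/7)(1/6)(0/5) = 0; P(data | bowl D) = (8/10)(7/9)(6/8)(2/7) = 0.13333; P(data | bowl E) = (2/9)(1/8)(0/7) = 0.
Multiplying each by its prior: 2/13 · 0.075758 = 0.011655, 2/13 · 0.021212 = 0.0032634, 2/13 · 0 = 0, 4/13 · 0.13333 = 0.041026, 3/13 · 0 = 0; with total 0.055944.
Hence P(bowl A | data) = (0.011655) / (0.055944) = 0.20833.

0.2083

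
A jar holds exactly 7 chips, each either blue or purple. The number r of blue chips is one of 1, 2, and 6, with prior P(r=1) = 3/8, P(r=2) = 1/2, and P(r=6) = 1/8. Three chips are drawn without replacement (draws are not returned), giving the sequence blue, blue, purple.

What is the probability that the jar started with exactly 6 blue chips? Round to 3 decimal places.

0.429

For each hypothesis, P(data | H) works out to: P(data | r = 1) = (1/7)(0/6) = 0; P(data | r = 2) = (2/7)(1/6)(5/5) = 1/21; P(data | r = 6) = (6/7)(5/6)(1/5) = 1/7.
Multiplying each by its prior: 3/8 · 0 = 0, 1/2 · 1/21 = 1/42, 1/8 · 1/7 = 1/56; summing to 1/24.
Therefore the posterior P(r = 6 | data) = (1/56) / (1/24) = 3/7.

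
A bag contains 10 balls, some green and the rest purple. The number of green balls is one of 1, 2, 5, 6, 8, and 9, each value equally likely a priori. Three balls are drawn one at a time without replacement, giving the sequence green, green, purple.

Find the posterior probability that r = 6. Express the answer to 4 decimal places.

0.2857

For each hypothesis, P(data | H) works out to: P(data | r = 1) = (1/10)(0/9) = 0; P(data | r = 2) = (2/10)(1/9)(8/8) = 1/45; P(data | r = 5) = (5/10)(4/9)(5/8) = 5/36; P(data | r = 6) = (6/10)(5/9)(4/8) = 1/6; P(data | r = 8) = (8/10)(7/9)(2/8) = 7/45; P(data | r = 9) = (9/10)(8/9)(1/8) = 1/10.
Weighting by the prior gives 1/6 · 0 = 0, 1/6 · 1/45 = 1/270, 1/6 · 5/36 = 5/216, 1/6 · 1/6 = 1/36, 1/6 · 7/45 = 7/270, 1/6 · 1/10 = 1/60; these sum to 7/72.
Hence P(r = 6 | data) = (1/36) / (7/72) = 2/7.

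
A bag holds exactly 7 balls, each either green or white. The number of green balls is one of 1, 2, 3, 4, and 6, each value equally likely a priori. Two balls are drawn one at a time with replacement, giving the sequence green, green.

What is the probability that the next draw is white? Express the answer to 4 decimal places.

0.3160

Compute the likelihood of the observed sequence for each case: P(data | r = 1) = (1/7)(1/7) = 1/49; P(data | r = 2) = (2/7)(2/7) = 4/49; P(data | r = 3) = (3/7)(3/7) = 9/49; P(data | r = 4) = (4/7)(4/7) = 16/49; P(data | r = 6) = (6/7)(6/7) = 36/49.
The prior-weighted likelihoods are 1/5 · 1/49 = 1/245, 1/5 · 4/49 = 4/245, 1/5 · 9/49 = 9/245, 1/5 · 16/49 = 16/245, 1/5 · 36/49 = 36/245; summing to 66/245.
Normalising, the posterior is P(r = 1 | data) = 1/66, P(r = 2 | data) = 2/33, P(r = 3 | data) = 3/22, P(r = 4 | data) = 8/33, P(r = 6 | data) = 6/11.
So P(white next | data) = Σ P(white next | H) P(H | data) = (6/7)(1/66) + (5/7)(2/33) + (4/7)(3/22) + (3/7)(8/33) + (1/7)(6/11) = 73/231.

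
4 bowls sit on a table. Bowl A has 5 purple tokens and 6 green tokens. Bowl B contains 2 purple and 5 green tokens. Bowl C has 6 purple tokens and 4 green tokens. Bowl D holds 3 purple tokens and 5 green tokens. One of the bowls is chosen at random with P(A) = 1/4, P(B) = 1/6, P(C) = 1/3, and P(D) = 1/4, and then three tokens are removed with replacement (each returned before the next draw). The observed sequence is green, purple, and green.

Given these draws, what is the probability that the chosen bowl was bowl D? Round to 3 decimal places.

0.289

Under each hypothesis, the probability of the observed sequence is: P(data | bowl A) = (6/11)(5/11)(6/11) = 0.13524; P(data | bowl B) = (5/7)(2/7)(5/7) = 0.14577; P(data | bowl C) = (4/10)(6/10)(4/10) = 0.096; P(data | bowl D) = (5/8)(3/8)(5/8) = 0.14648.
The prior-weighted likelihoods are 1/4 · 0.13524 = 0.033809, 1/6 · 0.14577 = 0.024295, 1/3 · 0.096 = 0.032, 1/4 · 0.14648 = 0.036621; these sum to 0.12673.
By Bayes' rule, P(bowl D | data) = (0.036621) / (0.12673) = 0.28898.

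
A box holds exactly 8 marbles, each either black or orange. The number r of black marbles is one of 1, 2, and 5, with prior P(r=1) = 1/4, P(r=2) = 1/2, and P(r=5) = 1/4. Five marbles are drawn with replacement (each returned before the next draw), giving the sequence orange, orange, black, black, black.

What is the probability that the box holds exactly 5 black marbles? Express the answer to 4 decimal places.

0.6429

For each hypothesis, P(data | H) works out to: P(data | r = 1) = (7/8)(7/8)(1/8)(1/8)(1/8) = 0.0014954; P(data | r = 2) = (6/8)(6/8)(2/8)(2/8)(2/8) = 0.0087891; P(data | r = 5) = (3/8)(3/8)(5/8)(5/8)(5/8) = 0.034332.
The prior-weighted likelihoods are 1/4 · 0.0014954 = 0.00037384, 1/2 · 0.0087891 = 0.0043945, 1/4 · 0.034332 = 0.0085831; these sum to 0.013351.
Therefore the posterior P(r = 5 | data) = (0.0085831) / (0.013351) = 0.64286.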